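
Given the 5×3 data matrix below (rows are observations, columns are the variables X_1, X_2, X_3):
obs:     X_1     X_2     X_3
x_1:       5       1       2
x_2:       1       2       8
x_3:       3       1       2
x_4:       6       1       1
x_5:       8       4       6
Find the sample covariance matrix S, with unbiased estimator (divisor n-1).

Step 1 — column means:
  mean(X_1) = (5 + 1 + 3 + 6 + 8) / 5 = 23/5 = 4.6
  mean(X_2) = (1 + 2 + 1 + 1 + 4) / 5 = 9/5 = 1.8
  mean(X_3) = (2 + 8 + 2 + 1 + 6) / 5 = 19/5 = 3.8

Step 2 — sample covariance S[i,j] = (1/(n-1)) · Σ_k (x_{k,i} - mean_i) · (x_{k,j} - mean_j), with n-1 = 4.
  S[X_1,X_1] = ((0.4)·(0.4) + (-3.6)·(-3.6) + (-1.6)·(-1.6) + (1.4)·(1.4) + (3.4)·(3.4)) / 4 = 29.2/4 = 7.3
  S[X_1,X_2] = ((0.4)·(-0.8) + (-3.6)·(0.2) + (-1.6)·(-0.8) + (1.4)·(-0.8) + (3.4)·(2.2)) / 4 = 6.6/4 = 1.65
  S[X_1,X_3] = ((0.4)·(-1.8) + (-3.6)·(4.2) + (-1.6)·(-1.8) + (1.4)·(-2.8) + (3.4)·(2.2)) / 4 = -9.4/4 = -2.35
  S[X_2,X_2] = ((-0.8)·(-0.8) + (0.2)·(0.2) + (-0.8)·(-0.8) + (-0.8)·(-0.8) + (2.2)·(2.2)) / 4 = 6.8/4 = 1.7
  S[X_2,X_3] = ((-0.8)·(-1.8) + (0.2)·(4.2) + (-0.8)·(-1.8) + (-0.8)·(-2.8) + (2.2)·(2.2)) / 4 = 10.8/4 = 2.7
  S[X_3,X_3] = ((-1.8)·(-1.8) + (4.2)·(4.2) + (-1.8)·(-1.8) + (-2.8)·(-2.8) + (2.2)·(2.2)) / 4 = 36.8/4 = 9.2

S is symmetric (S[j,i] = S[i,j]). Assembling:

S = [[7.3, 1.65, -2.35],
 [1.65, 1.7, 2.7],
 [-2.35, 2.7, 9.2]]


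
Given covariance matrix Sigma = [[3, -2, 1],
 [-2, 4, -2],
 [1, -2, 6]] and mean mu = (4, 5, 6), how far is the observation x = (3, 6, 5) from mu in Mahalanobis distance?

Step 1 — centre the observation: (x - mu) = (-1, 1, -1).

Step 2 — invert Sigma (cofactor / det for 3×3, or solve directly):
  Sigma^{-1} = [[0.5, 0.25, 0],
 [0.25, 0.425, 0.1],
 [0, 0.1, 0.2]].

Step 3 — form the quadratic (x - mu)^T · Sigma^{-1} · (x - mu):
  Sigma^{-1} · (x - mu) = (-0.25, 0.075, -0.1).
  (x - mu)^T · [Sigma^{-1} · (x - mu)] = (-1)·(-0.25) + (1)·(0.075) + (-1)·(-0.1) = 0.425.

Step 4 — take square root: d = √(0.425) ≈ 0.6519.

d(x, mu) = √(0.425) ≈ 0.6519


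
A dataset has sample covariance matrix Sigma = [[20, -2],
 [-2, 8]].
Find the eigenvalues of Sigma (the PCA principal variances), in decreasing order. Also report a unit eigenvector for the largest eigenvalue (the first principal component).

Step 1 — characteristic polynomial of 2×2 Sigma:
  det(Sigma - λI) = λ² - trace · λ + det = 0.
  trace = 20 + 8 = 28, det = 20·8 - (-2)² = 156.
Step 2 — discriminant:
  Δ = trace² - 4·det = 784 - 624 = 160.
Step 3 — eigenvalues:
  λ = (trace ± √Δ)/2 = (28 ± 12.6491)/2,
  λ_1 = 20.3246,  λ_2 = 7.6754.

Step 4 — unit eigenvector for λ_1: solve (Sigma - λ_1 I)v = 0. First row:
  (20 - 20.3246)·v_x + (-2)·v_y = 0, i.e. (-0.3246)·v_x + (-2)·v_y = 0,
  so v ∝ (b, λ_1 - a) = (-2, 0.3246); multiply by -1 so the first entry is positive: u = (2, -0.3246).
  ||u|| = √((2)² + (-0.3246)²) = √(4.1053) ≈ 2.0262,
  v_1 = u/||u|| ≈ (0.9871, -0.1602) (||v_1|| = 1).

λ_1 = 20.3246,  λ_2 = 7.6754;  v_1 ≈ (0.9871, -0.1602)


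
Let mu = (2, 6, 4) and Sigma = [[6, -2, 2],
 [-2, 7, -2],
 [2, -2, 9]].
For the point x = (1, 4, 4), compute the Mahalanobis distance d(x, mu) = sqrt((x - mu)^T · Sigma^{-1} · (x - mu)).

Step 1 — centre the observation: (x - mu) = (-1, -2, 0).

Step 2 — invert Sigma (cofactor / det for 3×3, or solve directly):
  Sigma^{-1} = [[0.1928, 0.0458, -0.0327],
 [0.0458, 0.1634, 0.0261],
 [-0.0327, 0.0261, 0.1242]].

Step 3 — form the quadratic (x - mu)^T · Sigma^{-1} · (x - mu):
  Sigma^{-1} · (x - mu) = (-0.2843, -0.3725, -0.0196).
  (x - mu)^T · [Sigma^{-1} · (x - mu)] = (-1)·(-0.2843) + (-2)·(-0.3725) + (0)·(-0.0196) = 1.0294.

Step 4 — take square root: d = √(1.0294) ≈ 1.0146.

d(x, mu) = √(1.0294) ≈ 1.0146


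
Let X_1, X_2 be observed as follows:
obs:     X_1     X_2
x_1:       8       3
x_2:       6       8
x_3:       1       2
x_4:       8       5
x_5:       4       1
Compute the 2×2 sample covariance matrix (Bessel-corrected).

Step 1 — column means:
  mean(X_1) = (8 + 6 + 1 + 8 + 4) / 5 = 27/5 = 5.4
  mean(X_2) = (3 + 8 + 2 + 5 + 1) / 5 = 19/5 = 3.8

Step 2 — sample covariance S[i,j] = (1/(n-1)) · Σ_k (x_{k,i} - mean_i) · (x_{k,j} - mean_j), with n-1 = 4.
  S[X_1,X_1] = ((2.6)·(2.6) + (0.6)·(0.6) + (-4.4)·(-4.4) + (2.6)·(2.6) + (-1.4)·(-1.4)) / 4 = 35.2/4 = 8.8
  S[X_1,X_2] = ((2.6)·(-0.8) + (0.6)·(4.2) + (-4.4)·(-1.8) + (2.6)·(1.2) + (-1.4)·(-2.8)) / 4 = 15.4/4 = 3.85
  S[X_2,X_2] = ((-0.8)·(-0.8) + (4.2)·(4.2) + (-1.8)·(-1.8) + (1.2)·(1.2) + (-2.8)·(-2.8)) / 4 = 30.8/4 = 7.7

S is symmetric (S[j,i] = S[i,j]). Assembling:

S = [[8.8, 3.85],
 [3.85, 7.7]]


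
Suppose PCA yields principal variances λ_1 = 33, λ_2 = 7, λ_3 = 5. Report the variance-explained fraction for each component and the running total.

Step 1 — total variance = trace(Sigma) = Σ λ_i = 33 + 7 + 5 = 45.

Step 2 — fraction explained by component i = λ_i / Σ λ:
  PC1: 33/45 = 0.7333
  PC2: 7/45 = 0.1556
  PC3: 5/45 = 0.1111

Step 3 — cumulative fraction after k components = (λ_1 + ... + λ_k) / Σ λ:
  k = 1: 33/45 = 0.7333
  k = 2: (33 + 7)/45 = 40/45 = 0.8889
  k = 3: (33 + 7 + 5)/45 = 45/45 = 1

Summary (fraction, with percent):

explained: PC1 0.7333 (73.33%), PC2 0.1556 (15.56%), PC3 0.1111 (11.11%);  cumulative: 0.7333, 0.8889, 1


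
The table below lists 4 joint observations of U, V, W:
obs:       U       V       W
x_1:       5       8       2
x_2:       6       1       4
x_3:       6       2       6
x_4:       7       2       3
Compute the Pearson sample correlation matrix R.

Step 1 — column means:
  mean(U) = (5 + 6 + 6 + 7) / 4 = 24/4 = 6
  mean(V) = (8 + 1 + 2 + 2) / 4 = 13/4 = 3.25
  mean(W) = (2 + 4 + 6 + 3) / 4 = 15/4 = 3.75

Step 2 — sample variances and covariances s[i,j] = (1/(n-1)) · Σ_k (x_{k,i} - mean_i) · (x_{k,j} - mean_j), with n-1 = 3:
  s[U,U] = ((-1)·(-1) + (0)·(0) + (0)·(0) + (1)·(1)) / 3 = 2/3 = 0.6667
  s[U,V] = ((-1)·(4.75) + (0)·(-2.25) + (0)·(-1.25) + (1)·(-1.25)) / 3 = -6/3 = -2
  s[U,W] = ((-1)·(-1.75) + (0)·(0.25) + (0)·(2.25) + (1)·(-0.75)) / 3 = 1/3 = 0.3333
  s[V,V] = ((4.75)·(4.75) + (-2.25)·(-2.25) + (-1.25)·(-1.25) + (-1.25)·(-1.25)) / 3 = 30.75/3 = 10.25
  s[V,W] = ((4.75)·(-1.75) + (-2.25)·(0.25) + (-1.25)·(2.25) + (-1.25)·(-0.75)) / 3 = -10.75/3 = -3.5833
  s[W,W] = ((-1.75)·(-1.75) + (0.25)·(0.25) + (2.25)·(2.25) + (-0.75)·(-0.75)) / 3 = 8.75/3 = 2.9167
  Sample standard deviations s_i = √(s[i,i]):
  s(U) = √(0.6667) = 0.8165
  s(V) = √(10.25) = 3.2016
  s(W) = √(2.9167) = 1.7078

Step 3 — r_{ij} = s_{ij} / (s_i · s_j):
  r[U,U] = 1 (diagonal).
  r[U,V] = -2 / (0.8165 · 3.2016) = -2 / 2.6141 = -0.7651
  r[U,W] = 0.3333 / (0.8165 · 1.7078) = 0.3333 / 1.3944 = 0.239
  r[V,V] = 1 (diagonal).
  r[V,W] = -3.5833 / (3.2016 · 1.7078) = -3.5833 / 5.4677 = -0.6554
  r[W,W] = 1 (diagonal).

R is symmetric with unit diagonal. Assembling:

R = [[1, -0.7651, 0.239],
 [-0.7651, 1, -0.6554],
 [0.239, -0.6554, 1]]


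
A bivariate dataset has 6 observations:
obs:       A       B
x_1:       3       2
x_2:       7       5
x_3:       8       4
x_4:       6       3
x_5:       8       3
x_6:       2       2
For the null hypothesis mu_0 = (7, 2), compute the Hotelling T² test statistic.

Step 1 — sample mean vector:
  mean(A) = (3 + 7 + 8 + 6 + 8 + 2) / 6 = 34/6 = 5.6667
  mean(B) = (2 + 5 + 4 + 3 + 3 + 2) / 6 = 19/6 = 3.1667
  x̄ = (5.6667, 3.1667),  deviation x̄ - mu_0 = (5.6667, 3.1667) - (7, 2) = (-1.3333, 1.1667).

Step 2 — sample covariance matrix, S[i,j] = (1/(n-1)) · Σ_k (x_{k,i} - mean_i) · (x_{k,j} - mean_j), divisor n-1 = 5:
  S[A,A] = ((-2.6667)·(-2.6667) + (1.3333)·(1.3333) + (2.3333)·(2.3333) + (0.3333)·(0.3333) + (2.3333)·(2.3333) + (-3.6667)·(-3.6667)) / 5 = 33.3333/5 = 6.6667
  S[A,B] = ((-2.6667)·(-1.1667) + (1.3333)·(1.8333) + (2.3333)·(0.8333) + (0.3333)·(-0.1667) + (2.3333)·(-0.1667) + (-3.6667)·(-1.1667)) / 5 = 11.3333/5 = 2.2667
  S[B,B] = ((-1.1667)·(-1.1667) + (1.8333)·(1.8333) + (0.8333)·(0.8333) + (-0.1667)·(-0.1667) + (-0.1667)·(-0.1667) + (-1.1667)·(-1.1667)) / 5 = 6.8333/5 = 1.3667
  S = [[6.6667, 2.2667],
 [2.2667, 1.3667]].

Step 3 — invert S. det(S) = 6.6667·1.3667 - (2.2667)² = 3.9733.
  S^{-1} = (1/det) · [[d, -b], [-b, a]] = [[0.344, -0.5705],
 [-0.5705, 1.6779]].

Step 4 — quadratic form (x̄ - mu_0)^T · S^{-1} · (x̄ - mu_0):
  S^{-1} · (x̄ - mu_0) = (-1.1242, 2.7181),
  (x̄ - mu_0)^T · [...] = (-1.3333)·(-1.1242) + (1.1667)·(2.7181) = 4.67.

Step 5 — scale by n: T² = 6 · 4.67 = 28.0201.

T² ≈ 28.0201


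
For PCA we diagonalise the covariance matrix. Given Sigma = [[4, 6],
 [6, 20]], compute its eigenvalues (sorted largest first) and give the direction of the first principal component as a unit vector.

Step 1 — characteristic polynomial of 2×2 Sigma:
  det(Sigma - λI) = λ² - trace · λ + det = 0.
  trace = 4 + 20 = 24, det = 4·20 - (6)² = 44.
Step 2 — discriminant:
  Δ = trace² - 4·det = 576 - 176 = 400.
Step 3 — eigenvalues:
  λ = (trace ± √Δ)/2 = (24 ± 20)/2,
  λ_1 = 22,  λ_2 = 2.

Step 4 — unit eigenvector for λ_1: solve (Sigma - λ_1 I)v = 0. First row:
  (4 - 22)·v_x + (6)·v_y = 0, i.e. (-18)·v_x + (6)·v_y = 0,
  so v ∝ (b, λ_1 - a) = (6, 18) = u.
  ||u|| = √((6)² + (18)²) = √(360) ≈ 18.9737,
  v_1 = u/||u|| ≈ (0.3162, 0.9487) (||v_1|| = 1).

λ_1 = 22,  λ_2 = 2;  v_1 ≈ (0.3162, 0.9487)


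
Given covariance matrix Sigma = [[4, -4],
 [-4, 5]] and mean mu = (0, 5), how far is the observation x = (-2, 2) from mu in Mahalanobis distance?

Step 1 — centre the observation: (x - mu) = (-2, -3).

Step 2 — invert Sigma. det(Sigma) = 4·5 - (-4)² = 4.
  Sigma^{-1} = (1/det) · [[d, -b], [-b, a]] = [[1.25, 1],
 [1, 1]].

Step 3 — form the quadratic (x - mu)^T · Sigma^{-1} · (x - mu):
  Sigma^{-1} · (x - mu) = (-5.5, -5).
  (x - mu)^T · [Sigma^{-1} · (x - mu)] = (-2)·(-5.5) + (-3)·(-5) = 26.

Step 4 — take square root: d = √(26) ≈ 5.099.

d(x, mu) = √(26) ≈ 5.099


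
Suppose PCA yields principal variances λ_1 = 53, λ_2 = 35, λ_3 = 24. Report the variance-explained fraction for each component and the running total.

Step 1 — total variance = trace(Sigma) = Σ λ_i = 53 + 35 + 24 = 112.

Step 2 — fraction explained by component i = λ_i / Σ λ:
  PC1: 53/112 = 0.4732
  PC2: 35/112 = 0.3125
  PC3: 24/112 = 0.2143

Step 3 — cumulative fraction after k components = (λ_1 + ... + λ_k) / Σ λ:
  k = 1: 53/112 = 0.4732
  k = 2: (53 + 35)/112 = 88/112 = 0.7857
  k = 3: (53 + 35 + 24)/112 = 112/112 = 1

Summary (fraction, with percent):

explained: PC1 0.4732 (47.32%), PC2 0.3125 (31.25%), PC3 0.2143 (21.43%);  cumulative: 0.4732, 0.7857, 1


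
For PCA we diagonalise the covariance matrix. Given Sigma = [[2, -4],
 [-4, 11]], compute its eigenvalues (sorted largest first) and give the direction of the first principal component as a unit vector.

Step 1 — characteristic polynomial of 2×2 Sigma:
  det(Sigma - λI) = λ² - trace · λ + det = 0.
  trace = 2 + 11 = 13, det = 2·11 - (-4)² = 6.
Step 2 — discriminant:
  Δ = trace² - 4·det = 169 - 24 = 145.
Step 3 — eigenvalues:
  λ = (trace ± √Δ)/2 = (13 ± 12.0416)/2,
  λ_1 = 12.5208,  λ_2 = 0.4792.

Step 4 — unit eigenvector for λ_1: solve (Sigma - λ_1 I)v = 0. First row:
  (2 - 12.5208)·v_x + (-4)·v_y = 0, i.e. (-10.5208)·v_x + (-4)·v_y = 0,
  so v ∝ (b, λ_1 - a) = (-4, 10.5208); multiply by -1 so the first entry is positive: u = (4, -10.5208).
  ||u|| = √((4)² + (-10.5208)²) = √(126.6872) ≈ 11.2555,
  v_1 = u/||u|| ≈ (0.3554, -0.9347) (||v_1|| = 1).

λ_1 = 12.5208,  λ_2 = 0.4792;  v_1 ≈ (0.3554, -0.9347)


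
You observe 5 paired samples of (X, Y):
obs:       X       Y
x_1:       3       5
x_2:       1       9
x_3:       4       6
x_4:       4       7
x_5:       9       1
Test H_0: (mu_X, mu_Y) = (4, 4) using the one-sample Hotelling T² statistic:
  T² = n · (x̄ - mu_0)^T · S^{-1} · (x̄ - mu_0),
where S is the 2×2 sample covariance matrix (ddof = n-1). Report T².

Step 1 — sample mean vector:
  mean(X) = (3 + 1 + 4 + 4 + 9) / 5 = 21/5 = 4.2
  mean(Y) = (5 + 9 + 6 + 7 + 1) / 5 = 28/5 = 5.6
  x̄ = (4.2, 5.6),  deviation x̄ - mu_0 = (4.2, 5.6) - (4, 4) = (0.2, 1.6).

Step 2 — sample covariance matrix, S[i,j] = (1/(n-1)) · Σ_k (x_{k,i} - mean_i) · (x_{k,j} - mean_j), divisor n-1 = 4:
  S[X,X] = ((-1.2)·(-1.2) + (-3.2)·(-3.2) + (-0.2)·(-0.2) + (-0.2)·(-0.2) + (4.8)·(4.8)) / 4 = 34.8/4 = 8.7
  S[X,Y] = ((-1.2)·(-0.6) + (-3.2)·(3.4) + (-0.2)·(0.4) + (-0.2)·(1.4) + (4.8)·(-4.6)) / 4 = -32.6/4 = -8.15
  S[Y,Y] = ((-0.6)·(-0.6) + (3.4)·(3.4) + (0.4)·(0.4) + (1.4)·(1.4) + (-4.6)·(-4.6)) / 4 = 35.2/4 = 8.8
  S = [[8.7, -8.15],
 [-8.15, 8.8]].

Step 3 — invert S. det(S) = 8.7·8.8 - (-8.15)² = 10.1375.
  S^{-1} = (1/det) · [[d, -b], [-b, a]] = [[0.8681, 0.8039],
 [0.8039, 0.8582]].

Step 4 — quadratic form (x̄ - mu_0)^T · S^{-1} · (x̄ - mu_0):
  S^{-1} · (x̄ - mu_0) = (1.4599, 1.5339),
  (x̄ - mu_0)^T · [...] = (0.2)·(1.4599) + (1.6)·(1.5339) = 2.7462.

Step 5 — scale by n: T² = 5 · 2.7462 = 13.7312.

T² ≈ 13.7312


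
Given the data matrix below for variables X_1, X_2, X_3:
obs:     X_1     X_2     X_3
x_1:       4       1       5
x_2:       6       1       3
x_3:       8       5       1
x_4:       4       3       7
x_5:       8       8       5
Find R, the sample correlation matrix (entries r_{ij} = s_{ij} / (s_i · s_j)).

Step 1 — column means:
  mean(X_1) = (4 + 6 + 8 + 4 + 8) / 5 = 30/5 = 6
  mean(X_2) = (1 + 1 + 5 + 3 + 8) / 5 = 18/5 = 3.6
  mean(X_3) = (5 + 3 + 1 + 7 + 5) / 5 = 21/5 = 4.2

Step 2 — sample variances and covariances s[i,j] = (1/(n-1)) · Σ_k (x_{k,i} - mean_i) · (x_{k,j} - mean_j), with n-1 = 4:
  s[X_1,X_1] = ((-2)·(-2) + (0)·(0) + (2)·(2) + (-2)·(-2) + (2)·(2)) / 4 = 16/4 = 4
  s[X_1,X_2] = ((-2)·(-2.6) + (0)·(-2.6) + (2)·(1.4) + (-2)·(-0.6) + (2)·(4.4)) / 4 = 18/4 = 4.5
  s[X_1,X_3] = ((-2)·(0.8) + (0)·(-1.2) + (2)·(-3.2) + (-2)·(2.8) + (2)·(0.8)) / 4 = -12/4 = -3
  s[X_2,X_2] = ((-2.6)·(-2.6) + (-2.6)·(-2.6) + (1.4)·(1.4) + (-0.6)·(-0.6) + (4.4)·(4.4)) / 4 = 35.2/4 = 8.8
  s[X_2,X_3] = ((-2.6)·(0.8) + (-2.6)·(-1.2) + (1.4)·(-3.2) + (-0.6)·(2.8) + (4.4)·(0.8)) / 4 = -1.6/4 = -0.4
  s[X_3,X_3] = ((0.8)·(0.8) + (-1.2)·(-1.2) + (-3.2)·(-3.2) + (2.8)·(2.8) + (0.8)·(0.8)) / 4 = 20.8/4 = 5.2
  Sample standard deviations s_i = √(s[i,i]):
  s(X_1) = √(4) = 2
  s(X_2) = √(8.8) = 2.9665
  s(X_3) = √(5.2) = 2.2804

Step 3 — r_{ij} = s_{ij} / (s_i · s_j):
  r[X_1,X_1] = 1 (diagonal).
  r[X_1,X_2] = 4.5 / (2 · 2.9665) = 4.5 / 5.933 = 0.7585
  r[X_1,X_3] = -3 / (2 · 2.2804) = -3 / 4.5607 = -0.6578
  r[X_2,X_2] = 1 (diagonal).
  r[X_2,X_3] = -0.4 / (2.9665 · 2.2804) = -0.4 / 6.7646 = -0.0591
  r[X_3,X_3] = 1 (diagonal).

R is symmetric with unit diagonal. Assembling:

R = [[1, 0.7585, -0.6578],
 [0.7585, 1, -0.0591],
 [-0.6578, -0.0591, 1]]


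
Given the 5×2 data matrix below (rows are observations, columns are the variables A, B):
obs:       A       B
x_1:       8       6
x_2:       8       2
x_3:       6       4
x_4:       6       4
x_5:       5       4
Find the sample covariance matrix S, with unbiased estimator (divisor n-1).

Step 1 — column means:
  mean(A) = (8 + 8 + 6 + 6 + 5) / 5 = 33/5 = 6.6
  mean(B) = (6 + 2 + 4 + 4 + 4) / 5 = 20/5 = 4

Step 2 — sample covariance S[i,j] = (1/(n-1)) · Σ_k (x_{k,i} - mean_i) · (x_{k,j} - mean_j), with n-1 = 4.
  S[A,A] = ((1.4)·(1.4) + (1.4)·(1.4) + (-0.6)·(-0.6) + (-0.6)·(-0.6) + (-1.6)·(-1.6)) / 4 = 7.2/4 = 1.8
  S[A,B] = ((1.4)·(2) + (1.4)·(-2) + (-0.6)·(0) + (-0.6)·(0) + (-1.6)·(0)) / 4 = 0/4 = 0
  S[B,B] = ((2)·(2) + (-2)·(-2) + (0)·(0) + (0)·(0) + (0)·(0)) / 4 = 8/4 = 2

S is symmetric (S[j,i] = S[i,j]). Assembling:

S = [[1.8, 0],
 [0, 2]]


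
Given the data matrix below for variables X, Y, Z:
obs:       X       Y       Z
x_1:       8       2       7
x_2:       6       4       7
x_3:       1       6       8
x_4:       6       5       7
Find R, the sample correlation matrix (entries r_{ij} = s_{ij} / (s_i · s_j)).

Step 1 — column means:
  mean(X) = (8 + 6 + 1 + 6) / 4 = 21/4 = 5.25
  mean(Y) = (2 + 4 + 6 + 5) / 4 = 17/4 = 4.25
  mean(Z) = (7 + 7 + 8 + 7) / 4 = 29/4 = 7.25

Step 2 — sample variances and covariances s[i,j] = (1/(n-1)) · Σ_k (x_{k,i} - mean_i) · (x_{k,j} - mean_j), with n-1 = 3:
  s[X,X] = ((2.75)·(2.75) + (0.75)·(0.75) + (-4.25)·(-4.25) + (0.75)·(0.75)) / 3 = 26.75/3 = 8.9167
  s[X,Y] = ((2.75)·(-2.25) + (0.75)·(-0.25) + (-4.25)·(1.75) + (0.75)·(0.75)) / 3 = -13.25/3 = -4.4167
  s[X,Z] = ((2.75)·(-0.25) + (0.75)·(-0.25) + (-4.25)·(0.75) + (0.75)·(-0.25)) / 3 = -4.25/3 = -1.4167
  s[Y,Y] = ((-2.25)·(-2.25) + (-0.25)·(-0.25) + (1.75)·(1.75) + (0.75)·(0.75)) / 3 = 8.75/3 = 2.9167
  s[Y,Z] = ((-2.25)·(-0.25) + (-0.25)·(-0.25) + (1.75)·(0.75) + (0.75)·(-0.25)) / 3 = 1.75/3 = 0.5833
  s[Z,Z] = ((-0.25)·(-0.25) + (-0.25)·(-0.25) + (0.75)·(0.75) + (-0.25)·(-0.25)) / 3 = 0.75/3 = 0.25
  Sample standard deviations s_i = √(s[i,i]):
  s(X) = √(8.9167) = 2.9861
  s(Y) = √(2.9167) = 1.7078
  s(Z) = √(0.25) = 0.5

Step 3 — r_{ij} = s_{ij} / (s_i · s_j):
  r[X,X] = 1 (diagonal).
  r[X,Y] = -4.4167 / (2.9861 · 1.7078) = -4.4167 / 5.0997 = -0.8661
  r[X,Z] = -1.4167 / (2.9861 · 0.5) = -1.4167 / 1.493 = -0.9488
  r[Y,Y] = 1 (diagonal).
  r[Y,Z] = 0.5833 / (1.7078 · 0.5) = 0.5833 / 0.8539 = 0.6831
  r[Z,Z] = 1 (diagonal).

R is symmetric with unit diagonal. Assembling:

R = [[1, -0.8661, -0.9488],
 [-0.8661, 1, 0.6831],
 [-0.9488, 0.6831, 1]]


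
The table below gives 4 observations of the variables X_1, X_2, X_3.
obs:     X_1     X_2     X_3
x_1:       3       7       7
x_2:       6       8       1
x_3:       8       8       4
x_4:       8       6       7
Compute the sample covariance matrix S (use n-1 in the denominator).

Step 1 — column means:
  mean(X_1) = (3 + 6 + 8 + 8) / 4 = 25/4 = 6.25
  mean(X_2) = (7 + 8 + 8 + 6) / 4 = 29/4 = 7.25
  mean(X_3) = (7 + 1 + 4 + 7) / 4 = 19/4 = 4.75

Step 2 — sample covariance S[i,j] = (1/(n-1)) · Σ_k (x_{k,i} - mean_i) · (x_{k,j} - mean_j), with n-1 = 3.
  S[X_1,X_1] = ((-3.25)·(-3.25) + (-0.25)·(-0.25) + (1.75)·(1.75) + (1.75)·(1.75)) / 3 = 16.75/3 = 5.5833
  S[X_1,X_2] = ((-3.25)·(-0.25) + (-0.25)·(0.75) + (1.75)·(0.75) + (1.75)·(-1.25)) / 3 = -0.25/3 = -0.0833
  S[X_1,X_3] = ((-3.25)·(2.25) + (-0.25)·(-3.75) + (1.75)·(-0.75) + (1.75)·(2.25)) / 3 = -3.75/3 = -1.25
  S[X_2,X_2] = ((-0.25)·(-0.25) + (0.75)·(0.75) + (0.75)·(0.75) + (-1.25)·(-1.25)) / 3 = 2.75/3 = 0.9167
  S[X_2,X_3] = ((-0.25)·(2.25) + (0.75)·(-3.75) + (0.75)·(-0.75) + (-1.25)·(2.25)) / 3 = -6.75/3 = -2.25
  S[X_3,X_3] = ((2.25)·(2.25) + (-3.75)·(-3.75) + (-0.75)·(-0.75) + (2.25)·(2.25)) / 3 = 24.75/3 = 8.25

S is symmetric (S[j,i] = S[i,j]). Assembling:

S = [[5.5833, -0.0833, -1.25],
 [-0.0833, 0.9167, -2.25],
 [-1.25, -2.25, 8.25]]


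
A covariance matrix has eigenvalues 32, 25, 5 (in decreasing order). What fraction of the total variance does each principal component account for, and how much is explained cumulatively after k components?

Step 1 — total variance = trace(Sigma) = Σ λ_i = 32 + 25 + 5 = 62.

Step 2 — fraction explained by component i = λ_i / Σ λ:
  PC1: 32/62 = 0.5161
  PC2: 25/62 = 0.4032
  PC3: 5/62 = 0.0806

Step 3 — cumulative fraction after k components = (λ_1 + ... + λ_k) / Σ λ:
  k = 1: 32/62 = 0.5161
  k = 2: (32 + 25)/62 = 57/62 = 0.9194
  k = 3: (32 + 25 + 5)/62 = 62/62 = 1

Summary (fraction, with percent):

explained: PC1 0.5161 (51.61%), PC2 0.4032 (40.32%), PC3 0.0806 (8.06%);  cumulative: 0.5161, 0.9194, 1


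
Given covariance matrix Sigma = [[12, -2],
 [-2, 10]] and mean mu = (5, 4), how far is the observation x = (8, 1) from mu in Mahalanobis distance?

Step 1 — centre the observation: (x - mu) = (3, -3).

Step 2 — invert Sigma. det(Sigma) = 12·10 - (-2)² = 116.
  Sigma^{-1} = (1/det) · [[d, -b], [-b, a]] = [[0.0862, 0.0172],
 [0.0172, 0.1034]].

Step 3 — form the quadratic (x - mu)^T · Sigma^{-1} · (x - mu):
  Sigma^{-1} · (x - mu) = (0.2069, -0.2586).
  (x - mu)^T · [Sigma^{-1} · (x - mu)] = (3)·(0.2069) + (-3)·(-0.2586) = 1.3966.

Step 4 — take square root: d = √(1.3966) ≈ 1.1818.

d(x, mu) = √(1.3966) ≈ 1.1818


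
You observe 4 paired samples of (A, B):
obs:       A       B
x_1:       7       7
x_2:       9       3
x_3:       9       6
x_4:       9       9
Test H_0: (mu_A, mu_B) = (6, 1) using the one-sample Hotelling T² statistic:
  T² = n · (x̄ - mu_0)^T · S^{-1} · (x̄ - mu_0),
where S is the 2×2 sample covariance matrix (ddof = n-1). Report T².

Step 1 — sample mean vector:
  mean(A) = (7 + 9 + 9 + 9) / 4 = 34/4 = 8.5
  mean(B) = (7 + 3 + 6 + 9) / 4 = 25/4 = 6.25
  x̄ = (8.5, 6.25),  deviation x̄ - mu_0 = (8.5, 6.25) - (6, 1) = (2.5, 5.25).

Step 2 — sample covariance matrix, S[i,j] = (1/(n-1)) · Σ_k (x_{k,i} - mean_i) · (x_{k,j} - mean_j), divisor n-1 = 3:
  S[A,A] = ((-1.5)·(-1.5) + (0.5)·(0.5) + (0.5)·(0.5) + (0.5)·(0.5)) / 3 = 3/3 = 1
  S[A,B] = ((-1.5)·(0.75) + (0.5)·(-3.25) + (0.5)·(-0.25) + (0.5)·(2.75)) / 3 = -1.5/3 = -0.5
  S[B,B] = ((0.75)·(0.75) + (-3.25)·(-3.25) + (-0.25)·(-0.25) + (2.75)·(2.75)) / 3 = 18.75/3 = 6.25
  S = [[1, -0.5],
 [-0.5, 6.25]].

Step 3 — invert S. det(S) = 1·6.25 - (-0.5)² = 6.
  S^{-1} = (1/det) · [[d, -b], [-b, a]] = [[1.0417, 0.0833],
 [0.0833, 0.1667]].

Step 4 — quadratic form (x̄ - mu_0)^T · S^{-1} · (x̄ - mu_0):
  S^{-1} · (x̄ - mu_0) = (3.0417, 1.0833),
  (x̄ - mu_0)^T · [...] = (2.5)·(3.0417) + (5.25)·(1.0833) = 13.2917.

Step 5 — scale by n: T² = 4 · 13.2917 = 53.1667.

T² ≈ 53.1667


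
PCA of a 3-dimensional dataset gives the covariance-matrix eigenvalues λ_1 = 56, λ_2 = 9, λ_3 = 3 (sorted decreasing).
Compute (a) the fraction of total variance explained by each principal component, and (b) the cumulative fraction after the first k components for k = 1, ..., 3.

Step 1 — total variance = trace(Sigma) = Σ λ_i = 56 + 9 + 3 = 68.

Step 2 — fraction explained by component i = λ_i / Σ λ:
  PC1: 56/68 = 0.8235
  PC2: 9/68 = 0.1324
  PC3: 3/68 = 0.0441

Step 3 — cumulative fraction after k components = (λ_1 + ... + λ_k) / Σ λ:
  k = 1: 56/68 = 0.8235
  k = 2: (56 + 9)/68 = 65/68 = 0.9559
  k = 3: (56 + 9 + 3)/68 = 68/68 = 1

Summary (fraction, with percent):

explained: PC1 0.8235 (82.35%), PC2 0.1324 (13.24%), PC3 0.0441 (4.41%);  cumulative: 0.8235, 0.9559, 1


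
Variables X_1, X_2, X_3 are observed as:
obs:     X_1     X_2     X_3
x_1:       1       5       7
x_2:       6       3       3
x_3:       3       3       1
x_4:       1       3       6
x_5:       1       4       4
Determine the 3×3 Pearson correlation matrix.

Step 1 — column means:
  mean(X_1) = (1 + 6 + 3 + 1 + 1) / 5 = 12/5 = 2.4
  mean(X_2) = (5 + 3 + 3 + 3 + 4) / 5 = 18/5 = 3.6
  mean(X_3) = (7 + 3 + 1 + 6 + 4) / 5 = 21/5 = 4.2

Step 2 — sample variances and covariances s[i,j] = (1/(n-1)) · Σ_k (x_{k,i} - mean_i) · (x_{k,j} - mean_j), with n-1 = 4:
  s[X_1,X_1] = ((-1.4)·(-1.4) + (3.6)·(3.6) + (0.6)·(0.6) + (-1.4)·(-1.4) + (-1.4)·(-1.4)) / 4 = 19.2/4 = 4.8
  s[X_1,X_2] = ((-1.4)·(1.4) + (3.6)·(-0.6) + (0.6)·(-0.6) + (-1.4)·(-0.6) + (-1.4)·(0.4)) / 4 = -4.2/4 = -1.05
  s[X_1,X_3] = ((-1.4)·(2.8) + (3.6)·(-1.2) + (0.6)·(-3.2) + (-1.4)·(1.8) + (-1.4)·(-0.2)) / 4 = -12.4/4 = -3.1
  s[X_2,X_2] = ((1.4)·(1.4) + (-0.6)·(-0.6) + (-0.6)·(-0.6) + (-0.6)·(-0.6) + (0.4)·(0.4)) / 4 = 3.2/4 = 0.8
  s[X_2,X_3] = ((1.4)·(2.8) + (-0.6)·(-1.2) + (-0.6)·(-3.2) + (-0.6)·(1.8) + (0.4)·(-0.2)) / 4 = 5.4/4 = 1.35
  s[X_3,X_3] = ((2.8)·(2.8) + (-1.2)·(-1.2) + (-3.2)·(-3.2) + (1.8)·(1.8) + (-0.2)·(-0.2)) / 4 = 22.8/4 = 5.7
  Sample standard deviations s_i = √(s[i,i]):
  s(X_1) = √(4.8) = 2.1909
  s(X_2) = √(0.8) = 0.8944
  s(X_3) = √(5.7) = 2.3875

Step 3 — r_{ij} = s_{ij} / (s_i · s_j):
  r[X_1,X_1] = 1 (diagonal).
  r[X_1,X_2] = -1.05 / (2.1909 · 0.8944) = -1.05 / 1.9596 = -0.5358
  r[X_1,X_3] = -3.1 / (2.1909 · 2.3875) = -3.1 / 5.2307 = -0.5927
  r[X_2,X_2] = 1 (diagonal).
  r[X_2,X_3] = 1.35 / (0.8944 · 2.3875) = 1.35 / 2.1354 = 0.6322
  r[X_3,X_3] = 1 (diagonal).

R is symmetric with unit diagonal. Assembling:

R = [[1, -0.5358, -0.5927],
 [-0.5358, 1, 0.6322],
 [-0.5927, 0.6322, 1]]


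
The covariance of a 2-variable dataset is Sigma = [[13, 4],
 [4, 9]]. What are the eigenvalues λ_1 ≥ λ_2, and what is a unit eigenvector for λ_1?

Step 1 — characteristic polynomial of 2×2 Sigma:
  det(Sigma - λI) = λ² - trace · λ + det = 0.
  trace = 13 + 9 = 22, det = 13·9 - (4)² = 101.
Step 2 — discriminant:
  Δ = trace² - 4·det = 484 - 404 = 80.
Step 3 — eigenvalues:
  λ = (trace ± √Δ)/2 = (22 ± 8.9443)/2,
  λ_1 = 15.4721,  λ_2 = 6.5279.

Step 4 — unit eigenvector for λ_1: solve (Sigma - λ_1 I)v = 0. First row:
  (13 - 15.4721)·v_x + (4)·v_y = 0, i.e. (-2.4721)·v_x + (4)·v_y = 0,
  so v ∝ (b, λ_1 - a) = (4, 2.4721) = u.
  ||u|| = √((4)² + (2.4721)²) = √(22.1115) ≈ 4.7023,
  v_1 = u/||u|| ≈ (0.8507, 0.5257) (||v_1|| = 1).

λ_1 = 15.4721,  λ_2 = 6.5279;  v_1 ≈ (0.8507, 0.5257)


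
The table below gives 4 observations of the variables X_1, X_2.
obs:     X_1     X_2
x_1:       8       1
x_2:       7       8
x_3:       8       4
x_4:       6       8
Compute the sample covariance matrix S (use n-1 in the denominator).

Step 1 — column means:
  mean(X_1) = (8 + 7 + 8 + 6) / 4 = 29/4 = 7.25
  mean(X_2) = (1 + 8 + 4 + 8) / 4 = 21/4 = 5.25

Step 2 — sample covariance S[i,j] = (1/(n-1)) · Σ_k (x_{k,i} - mean_i) · (x_{k,j} - mean_j), with n-1 = 3.
  S[X_1,X_1] = ((0.75)·(0.75) + (-0.25)·(-0.25) + (0.75)·(0.75) + (-1.25)·(-1.25)) / 3 = 2.75/3 = 0.9167
  S[X_1,X_2] = ((0.75)·(-4.25) + (-0.25)·(2.75) + (0.75)·(-1.25) + (-1.25)·(2.75)) / 3 = -8.25/3 = -2.75
  S[X_2,X_2] = ((-4.25)·(-4.25) + (2.75)·(2.75) + (-1.25)·(-1.25) + (2.75)·(2.75)) / 3 = 34.75/3 = 11.5833

S is symmetric (S[j,i] = S[i,j]). Assembling:

S = [[0.9167, -2.75],
 [-2.75, 11.5833]]


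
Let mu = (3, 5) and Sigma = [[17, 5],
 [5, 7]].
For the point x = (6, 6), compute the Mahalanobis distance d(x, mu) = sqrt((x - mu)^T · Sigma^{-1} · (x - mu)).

Step 1 — centre the observation: (x - mu) = (3, 1).

Step 2 — invert Sigma. det(Sigma) = 17·7 - (5)² = 94.
  Sigma^{-1} = (1/det) · [[d, -b], [-b, a]] = [[0.0745, -0.0532],
 [-0.0532, 0.1809]].

Step 3 — form the quadratic (x - mu)^T · Sigma^{-1} · (x - mu):
  Sigma^{-1} · (x - mu) = (0.1702, 0.0213).
  (x - mu)^T · [Sigma^{-1} · (x - mu)] = (3)·(0.1702) + (1)·(0.0213) = 0.5319.

Step 4 — take square root: d = √(0.5319) ≈ 0.7293.

d(x, mu) = √(0.5319) ≈ 0.7293


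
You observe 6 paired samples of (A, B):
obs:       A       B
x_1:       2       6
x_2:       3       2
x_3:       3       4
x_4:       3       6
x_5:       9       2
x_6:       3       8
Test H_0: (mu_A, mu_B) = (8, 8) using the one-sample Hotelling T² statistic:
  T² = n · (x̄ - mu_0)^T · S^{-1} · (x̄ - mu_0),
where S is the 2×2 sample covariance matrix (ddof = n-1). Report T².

Step 1 — sample mean vector:
  mean(A) = (2 + 3 + 3 + 3 + 9 + 3) / 6 = 23/6 = 3.8333
  mean(B) = (6 + 2 + 4 + 6 + 2 + 8) / 6 = 28/6 = 4.6667
  x̄ = (3.8333, 4.6667),  deviation x̄ - mu_0 = (3.8333, 4.6667) - (8, 8) = (-4.1667, -3.3333).

Step 2 — sample covariance matrix, S[i,j] = (1/(n-1)) · Σ_k (x_{k,i} - mean_i) · (x_{k,j} - mean_j), divisor n-1 = 5:
  S[A,A] = ((-1.8333)·(-1.8333) + (-0.8333)·(-0.8333) + (-0.8333)·(-0.8333) + (-0.8333)·(-0.8333) + (5.1667)·(5.1667) + (-0.8333)·(-0.8333)) / 5 = 32.8333/5 = 6.5667
  S[A,B] = ((-1.8333)·(1.3333) + (-0.8333)·(-2.6667) + (-0.8333)·(-0.6667) + (-0.8333)·(1.3333) + (5.1667)·(-2.6667) + (-0.8333)·(3.3333)) / 5 = -17.3333/5 = -3.4667
  S[B,B] = ((1.3333)·(1.3333) + (-2.6667)·(-2.6667) + (-0.6667)·(-0.6667) + (1.3333)·(1.3333) + (-2.6667)·(-2.6667) + (3.3333)·(3.3333)) / 5 = 29.3333/5 = 5.8667
  S = [[6.5667, -3.4667],
 [-3.4667, 5.8667]].

Step 3 — invert S. det(S) = 6.5667·5.8667 - (-3.4667)² = 26.5067.
  S^{-1} = (1/det) · [[d, -b], [-b, a]] = [[0.2213, 0.1308],
 [0.1308, 0.2477]].

Step 4 — quadratic form (x̄ - mu_0)^T · S^{-1} · (x̄ - mu_0):
  S^{-1} · (x̄ - mu_0) = (-1.3581, -1.3707),
  (x̄ - mu_0)^T · [...] = (-4.1667)·(-1.3581) + (-3.3333)·(-1.3707) = 10.228.

Step 5 — scale by n: T² = 6 · 10.228 = 61.3682.

T² ≈ 61.3682


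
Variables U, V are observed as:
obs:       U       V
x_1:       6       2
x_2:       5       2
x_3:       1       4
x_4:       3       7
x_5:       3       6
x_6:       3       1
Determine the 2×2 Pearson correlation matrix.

Step 1 — column means:
  mean(U) = (6 + 5 + 1 + 3 + 3 + 3) / 6 = 21/6 = 3.5
  mean(V) = (2 + 2 + 4 + 7 + 6 + 1) / 6 = 22/6 = 3.6667

Step 2 — sample variances and covariances s[i,j] = (1/(n-1)) · Σ_k (x_{k,i} - mean_i) · (x_{k,j} - mean_j), with n-1 = 5:
  s[U,U] = ((2.5)·(2.5) + (1.5)·(1.5) + (-2.5)·(-2.5) + (-0.5)·(-0.5) + (-0.5)·(-0.5) + (-0.5)·(-0.5)) / 5 = 15.5/5 = 3.1
  s[U,V] = ((2.5)·(-1.6667) + (1.5)·(-1.6667) + (-2.5)·(0.3333) + (-0.5)·(3.3333) + (-0.5)·(2.3333) + (-0.5)·(-2.6667)) / 5 = -9/5 = -1.8
  s[V,V] = ((-1.6667)·(-1.6667) + (-1.6667)·(-1.6667) + (0.3333)·(0.3333) + (3.3333)·(3.3333) + (2.3333)·(2.3333) + (-2.6667)·(-2.6667)) / 5 = 29.3333/5 = 5.8667
  Sample standard deviations s_i = √(s[i,i]):
  s(U) = √(3.1) = 1.7607
  s(V) = √(5.8667) = 2.4221

Step 3 — r_{ij} = s_{ij} / (s_i · s_j):
  r[U,U] = 1 (diagonal).
  r[U,V] = -1.8 / (1.7607 · 2.4221) = -1.8 / 4.2646 = -0.4221
  r[V,V] = 1 (diagonal).

R is symmetric with unit diagonal. Assembling:

R = [[1, -0.4221],
 [-0.4221, 1]]


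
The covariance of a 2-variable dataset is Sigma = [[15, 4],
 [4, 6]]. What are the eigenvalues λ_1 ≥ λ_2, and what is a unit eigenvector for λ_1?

Step 1 — characteristic polynomial of 2×2 Sigma:
  det(Sigma - λI) = λ² - trace · λ + det = 0.
  trace = 15 + 6 = 21, det = 15·6 - (4)² = 74.
Step 2 — discriminant:
  Δ = trace² - 4·det = 441 - 296 = 145.
Step 3 — eigenvalues:
  λ = (trace ± √Δ)/2 = (21 ± 12.0416)/2,
  λ_1 = 16.5208,  λ_2 = 4.4792.

Step 4 — unit eigenvector for λ_1: solve (Sigma - λ_1 I)v = 0. First row:
  (15 - 16.5208)·v_x + (4)·v_y = 0, i.e. (-1.5208)·v_x + (4)·v_y = 0,
  so v ∝ (b, λ_1 - a) = (4, 1.5208) = u.
  ||u|| = √((4)² + (1.5208)²) = √(18.3128) ≈ 4.2793,
  v_1 = u/||u|| ≈ (0.9347, 0.3554) (||v_1|| = 1).

λ_1 = 16.5208,  λ_2 = 4.4792;  v_1 ≈ (0.9347, 0.3554)


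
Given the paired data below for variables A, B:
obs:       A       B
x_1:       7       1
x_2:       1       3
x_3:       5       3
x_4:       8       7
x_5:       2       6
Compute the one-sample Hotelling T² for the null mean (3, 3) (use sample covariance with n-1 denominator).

Step 1 — sample mean vector:
  mean(A) = (7 + 1 + 5 + 8 + 2) / 5 = 23/5 = 4.6
  mean(B) = (1 + 3 + 3 + 7 + 6) / 5 = 20/5 = 4
  x̄ = (4.6, 4),  deviation x̄ - mu_0 = (4.6, 4) - (3, 3) = (1.6, 1).

Step 2 — sample covariance matrix, S[i,j] = (1/(n-1)) · Σ_k (x_{k,i} - mean_i) · (x_{k,j} - mean_j), divisor n-1 = 4:
  S[A,A] = ((2.4)·(2.4) + (-3.6)·(-3.6) + (0.4)·(0.4) + (3.4)·(3.4) + (-2.6)·(-2.6)) / 4 = 37.2/4 = 9.3
  S[A,B] = ((2.4)·(-3) + (-3.6)·(-1) + (0.4)·(-1) + (3.4)·(3) + (-2.6)·(2)) / 4 = 1/4 = 0.25
  S[B,B] = ((-3)·(-3) + (-1)·(-1) + (-1)·(-1) + (3)·(3) + (2)·(2)) / 4 = 24/4 = 6
  S = [[9.3, 0.25],
 [0.25, 6]].

Step 3 — invert S. det(S) = 9.3·6 - (0.25)² = 55.7375.
  S^{-1} = (1/det) · [[d, -b], [-b, a]] = [[0.1076, -0.0045],
 [-0.0045, 0.1669]].

Step 4 — quadratic form (x̄ - mu_0)^T · S^{-1} · (x̄ - mu_0):
  S^{-1} · (x̄ - mu_0) = (0.1678, 0.1597),
  (x̄ - mu_0)^T · [...] = (1.6)·(0.1678) + (1)·(0.1597) = 0.4281.

Step 5 — scale by n: T² = 5 · 0.4281 = 2.1404.

T² ≈ 2.1404


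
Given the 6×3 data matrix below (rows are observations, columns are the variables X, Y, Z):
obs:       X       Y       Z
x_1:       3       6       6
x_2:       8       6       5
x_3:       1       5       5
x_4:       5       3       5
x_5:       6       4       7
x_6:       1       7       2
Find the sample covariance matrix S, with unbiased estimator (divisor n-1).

Step 1 — column means:
  mean(X) = (3 + 8 + 1 + 5 + 6 + 1) / 6 = 24/6 = 4
  mean(Y) = (6 + 6 + 5 + 3 + 4 + 7) / 6 = 31/6 = 5.1667
  mean(Z) = (6 + 5 + 5 + 5 + 7 + 2) / 6 = 30/6 = 5

Step 2 — sample covariance S[i,j] = (1/(n-1)) · Σ_k (x_{k,i} - mean_i) · (x_{k,j} - mean_j), with n-1 = 5.
  S[X,X] = ((-1)·(-1) + (4)·(4) + (-3)·(-3) + (1)·(1) + (2)·(2) + (-3)·(-3)) / 5 = 40/5 = 8
  S[X,Y] = ((-1)·(0.8333) + (4)·(0.8333) + (-3)·(-0.1667) + (1)·(-2.1667) + (2)·(-1.1667) + (-3)·(1.8333)) / 5 = -7/5 = -1.4
  S[X,Z] = ((-1)·(1) + (4)·(0) + (-3)·(0) + (1)·(0) + (2)·(2) + (-3)·(-3)) / 5 = 12/5 = 2.4
  S[Y,Y] = ((0.8333)·(0.8333) + (0.8333)·(0.8333) + (-0.1667)·(-0.1667) + (-2.1667)·(-2.1667) + (-1.1667)·(-1.1667) + (1.8333)·(1.8333)) / 5 = 10.8333/5 = 2.1667
  S[Y,Z] = ((0.8333)·(1) + (0.8333)·(0) + (-0.1667)·(0) + (-2.1667)·(0) + (-1.1667)·(2) + (1.8333)·(-3)) / 5 = -7/5 = -1.4
  S[Z,Z] = ((1)·(1) + (0)·(0) + (0)·(0) + (0)·(0) + (2)·(2) + (-3)·(-3)) / 5 = 14/5 = 2.8

S is symmetric (S[j,i] = S[i,j]). Assembling:

S = [[8, -1.4, 2.4],
 [-1.4, 2.1667, -1.4],
 [2.4, -1.4, 2.8]]


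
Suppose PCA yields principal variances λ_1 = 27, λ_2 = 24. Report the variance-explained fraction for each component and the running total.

Step 1 — total variance = trace(Sigma) = Σ λ_i = 27 + 24 = 51.

Step 2 — fraction explained by component i = λ_i / Σ λ:
  PC1: 27/51 = 0.5294
  PC2: 24/51 = 0.4706

Step 3 — cumulative fraction after k components = (λ_1 + ... + λ_k) / Σ λ:
  k = 1: 27/51 = 0.5294
  k = 2: (27 + 24)/51 = 51/51 = 1

Summary (fraction, with percent):

explained: PC1 0.5294 (52.94%), PC2 0.4706 (47.06%);  cumulative: 0.5294, 1


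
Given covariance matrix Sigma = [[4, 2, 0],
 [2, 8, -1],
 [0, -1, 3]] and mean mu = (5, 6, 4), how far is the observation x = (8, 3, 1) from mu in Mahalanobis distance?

Step 1 — centre the observation: (x - mu) = (3, -3, -3).

Step 2 — invert Sigma (cofactor / det for 3×3, or solve directly):
  Sigma^{-1} = [[0.2875, -0.075, -0.025],
 [-0.075, 0.15, 0.05],
 [-0.025, 0.05, 0.35]].

Step 3 — form the quadratic (x - mu)^T · Sigma^{-1} · (x - mu):
  Sigma^{-1} · (x - mu) = (1.1625, -0.825, -1.275).
  (x - mu)^T · [Sigma^{-1} · (x - mu)] = (3)·(1.1625) + (-3)·(-0.825) + (-3)·(-1.275) = 9.7875.

Step 4 — take square root: d = √(9.7875) ≈ 3.1285.

d(x, mu) = √(9.7875) ≈ 3.1285


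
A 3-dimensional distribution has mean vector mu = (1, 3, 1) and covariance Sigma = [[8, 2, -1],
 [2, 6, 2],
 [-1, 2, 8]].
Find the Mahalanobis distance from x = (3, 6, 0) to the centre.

Step 1 — centre the observation: (x - mu) = (2, 3, -1).

Step 2 — invert Sigma (cofactor / det for 3×3, or solve directly):
  Sigma^{-1} = [[0.1438, -0.0588, 0.0327],
 [-0.0588, 0.2059, -0.0588],
 [0.0327, -0.0588, 0.1438]].

Step 3 — form the quadratic (x - mu)^T · Sigma^{-1} · (x - mu):
  Sigma^{-1} · (x - mu) = (0.0784, 0.5588, -0.2549).
  (x - mu)^T · [Sigma^{-1} · (x - mu)] = (2)·(0.0784) + (3)·(0.5588) + (-1)·(-0.2549) = 2.0882.

Step 4 — take square root: d = √(2.0882) ≈ 1.4451.

d(x, mu) = √(2.0882) ≈ 1.4451


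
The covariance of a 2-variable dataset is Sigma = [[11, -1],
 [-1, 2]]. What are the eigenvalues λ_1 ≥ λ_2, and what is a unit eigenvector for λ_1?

Step 1 — characteristic polynomial of 2×2 Sigma:
  det(Sigma - λI) = λ² - trace · λ + det = 0.
  trace = 11 + 2 = 13, det = 11·2 - (-1)² = 21.
Step 2 — discriminant:
  Δ = trace² - 4·det = 169 - 84 = 85.
Step 3 — eigenvalues:
  λ = (trace ± √Δ)/2 = (13 ± 9.2195)/2,
  λ_1 = 11.1098,  λ_2 = 1.8902.

Step 4 — unit eigenvector for λ_1: solve (Sigma - λ_1 I)v = 0. First row:
  (11 - 11.1098)·v_x + (-1)·v_y = 0, i.e. (-0.1098)·v_x + (-1)·v_y = 0,
  so v ∝ (b, λ_1 - a) = (-1, 0.1098); multiply by -1 so the first entry is positive: u = (1, -0.1098).
  ||u|| = √((1)² + (-0.1098)²) = √(1.012) ≈ 1.006,
  v_1 = u/||u|| ≈ (0.994, -0.1091) (||v_1|| = 1).

λ_1 = 11.1098,  λ_2 = 1.8902;  v_1 ≈ (0.994, -0.1091)


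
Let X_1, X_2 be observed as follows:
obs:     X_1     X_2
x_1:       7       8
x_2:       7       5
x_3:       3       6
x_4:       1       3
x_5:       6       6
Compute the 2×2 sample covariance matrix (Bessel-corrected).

Step 1 — column means:
  mean(X_1) = (7 + 7 + 3 + 1 + 6) / 5 = 24/5 = 4.8
  mean(X_2) = (8 + 5 + 6 + 3 + 6) / 5 = 28/5 = 5.6

Step 2 — sample covariance S[i,j] = (1/(n-1)) · Σ_k (x_{k,i} - mean_i) · (x_{k,j} - mean_j), with n-1 = 4.
  S[X_1,X_1] = ((2.2)·(2.2) + (2.2)·(2.2) + (-1.8)·(-1.8) + (-3.8)·(-3.8) + (1.2)·(1.2)) / 4 = 28.8/4 = 7.2
  S[X_1,X_2] = ((2.2)·(2.4) + (2.2)·(-0.6) + (-1.8)·(0.4) + (-3.8)·(-2.6) + (1.2)·(0.4)) / 4 = 13.6/4 = 3.4
  S[X_2,X_2] = ((2.4)·(2.4) + (-0.6)·(-0.6) + (0.4)·(0.4) + (-2.6)·(-2.6) + (0.4)·(0.4)) / 4 = 13.2/4 = 3.3

S is symmetric (S[j,i] = S[i,j]). Assembling:

S = [[7.2, 3.4],
 [3.4, 3.3]]


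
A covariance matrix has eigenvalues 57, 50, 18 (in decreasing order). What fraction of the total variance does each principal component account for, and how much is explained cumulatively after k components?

Step 1 — total variance = trace(Sigma) = Σ λ_i = 57 + 50 + 18 = 125.

Step 2 — fraction explained by component i = λ_i / Σ λ:
  PC1: 57/125 = 0.456
  PC2: 50/125 = 0.4
  PC3: 18/125 = 0.144

Step 3 — cumulative fraction after k components = (λ_1 + ... + λ_k) / Σ λ:
  k = 1: 57/125 = 0.456
  k = 2: (57 + 50)/125 = 107/125 = 0.856
  k = 3: (57 + 50 + 18)/125 = 125/125 = 1

Summary (fraction, with percent):

explained: PC1 0.456 (45.6%), PC2 0.4 (40%), PC3 0.144 (14.4%);  cumulative: 0.456, 0.856, 1


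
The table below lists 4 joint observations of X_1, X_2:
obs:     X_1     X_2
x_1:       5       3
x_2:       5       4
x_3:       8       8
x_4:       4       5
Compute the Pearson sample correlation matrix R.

Step 1 — column means:
  mean(X_1) = (5 + 5 + 8 + 4) / 4 = 22/4 = 5.5
  mean(X_2) = (3 + 4 + 8 + 5) / 4 = 20/4 = 5

Step 2 — sample variances and covariances s[i,j] = (1/(n-1)) · Σ_k (x_{k,i} - mean_i) · (x_{k,j} - mean_j), with n-1 = 3:
  s[X_1,X_1] = ((-0.5)·(-0.5) + (-0.5)·(-0.5) + (2.5)·(2.5) + (-1.5)·(-1.5)) / 3 = 9/3 = 3
  s[X_1,X_2] = ((-0.5)·(-2) + (-0.5)·(-1) + (2.5)·(3) + (-1.5)·(0)) / 3 = 9/3 = 3
  s[X_2,X_2] = ((-2)·(-2) + (-1)·(-1) + (3)·(3) + (0)·(0)) / 3 = 14/3 = 4.6667
  Sample standard deviations s_i = √(s[i,i]):
  s(X_1) = √(3) = 1.7321
  s(X_2) = √(4.6667) = 2.1602

Step 3 — r_{ij} = s_{ij} / (s_i · s_j):
  r[X_1,X_1] = 1 (diagonal).
  r[X_1,X_2] = 3 / (1.7321 · 2.1602) = 3 / 3.7417 = 0.8018
  r[X_2,X_2] = 1 (diagonal).

R is symmetric with unit diagonal. Assembling:

R = [[1, 0.8018],
 [0.8018, 1]]


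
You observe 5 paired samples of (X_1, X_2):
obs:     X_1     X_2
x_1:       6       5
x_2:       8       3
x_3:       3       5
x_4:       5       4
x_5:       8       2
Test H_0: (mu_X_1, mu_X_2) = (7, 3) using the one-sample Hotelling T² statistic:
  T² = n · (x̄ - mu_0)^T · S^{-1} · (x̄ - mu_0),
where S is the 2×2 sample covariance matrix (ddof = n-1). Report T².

Step 1 — sample mean vector:
  mean(X_1) = (6 + 8 + 3 + 5 + 8) / 5 = 30/5 = 6
  mean(X_2) = (5 + 3 + 5 + 4 + 2) / 5 = 19/5 = 3.8
  x̄ = (6, 3.8),  deviation x̄ - mu_0 = (6, 3.8) - (7, 3) = (-1, 0.8).

Step 2 — sample covariance matrix, S[i,j] = (1/(n-1)) · Σ_k (x_{k,i} - mean_i) · (x_{k,j} - mean_j), divisor n-1 = 4:
  S[X_1,X_1] = ((0)·(0) + (2)·(2) + (-3)·(-3) + (-1)·(-1) + (2)·(2)) / 4 = 18/4 = 4.5
  S[X_1,X_2] = ((0)·(1.2) + (2)·(-0.8) + (-3)·(1.2) + (-1)·(0.2) + (2)·(-1.8)) / 4 = -9/4 = -2.25
  S[X_2,X_2] = ((1.2)·(1.2) + (-0.8)·(-0.8) + (1.2)·(1.2) + (0.2)·(0.2) + (-1.8)·(-1.8)) / 4 = 6.8/4 = 1.7
  S = [[4.5, -2.25],
 [-2.25, 1.7]].

Step 3 — invert S. det(S) = 4.5·1.7 - (-2.25)² = 2.5875.
  S^{-1} = (1/det) · [[d, -b], [-b, a]] = [[0.657, 0.8696],
 [0.8696, 1.7391]].

Step 4 — quadratic form (x̄ - mu_0)^T · S^{-1} · (x̄ - mu_0):
  S^{-1} · (x̄ - mu_0) = (0.0386, 0.5217),
  (x̄ - mu_0)^T · [...] = (-1)·(0.0386) + (0.8)·(0.5217) = 0.3787.

Step 5 — scale by n: T² = 5 · 0.3787 = 1.8937.

T² ≈ 1.8937
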